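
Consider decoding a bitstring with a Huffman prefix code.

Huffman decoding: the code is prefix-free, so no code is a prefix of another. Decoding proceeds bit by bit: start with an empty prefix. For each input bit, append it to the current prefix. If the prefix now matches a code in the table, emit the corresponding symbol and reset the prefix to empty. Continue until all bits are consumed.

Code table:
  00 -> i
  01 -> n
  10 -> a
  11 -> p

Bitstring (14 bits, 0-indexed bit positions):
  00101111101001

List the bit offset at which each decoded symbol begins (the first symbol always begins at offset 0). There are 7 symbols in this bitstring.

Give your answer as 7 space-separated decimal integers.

Bit 0: prefix='0' (no match yet)
Bit 1: prefix='00' -> emit 'i', reset
Bit 2: prefix='1' (no match yet)
Bit 3: prefix='10' -> emit 'a', reset
Bit 4: prefix='1' (no match yet)
Bit 5: prefix='11' -> emit 'p', reset
Bit 6: prefix='1' (no match yet)
Bit 7: prefix='11' -> emit 'p', reset
Bit 8: prefix='1' (no match yet)
Bit 9: prefix='10' -> emit 'a', reset
Bit 10: prefix='1' (no match yet)
Bit 11: prefix='10' -> emit 'a', reset
Bit 12: prefix='0' (no match yet)
Bit 13: prefix='01' -> emit 'n', reset

Answer: 0 2 4 6 8 10 12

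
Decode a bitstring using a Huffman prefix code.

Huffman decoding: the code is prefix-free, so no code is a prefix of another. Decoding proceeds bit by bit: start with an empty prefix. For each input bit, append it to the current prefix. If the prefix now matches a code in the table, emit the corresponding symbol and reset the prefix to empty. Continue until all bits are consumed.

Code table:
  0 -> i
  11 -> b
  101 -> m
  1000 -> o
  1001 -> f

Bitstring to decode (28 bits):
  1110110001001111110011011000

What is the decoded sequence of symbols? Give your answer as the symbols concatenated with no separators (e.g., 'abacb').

Bit 0: prefix='1' (no match yet)
Bit 1: prefix='11' -> emit 'b', reset
Bit 2: prefix='1' (no match yet)
Bit 3: prefix='10' (no match yet)
Bit 4: prefix='101' -> emit 'm', reset
Bit 5: prefix='1' (no match yet)
Bit 6: prefix='10' (no match yet)
Bit 7: prefix='100' (no match yet)
Bit 8: prefix='1000' -> emit 'o', reset
Bit 9: prefix='1' (no match yet)
Bit 10: prefix='10' (no match yet)
Bit 11: prefix='100' (no match yet)
Bit 12: prefix='1001' -> emit 'f', reset
Bit 13: prefix='1' (no match yet)
Bit 14: prefix='11' -> emit 'b', reset
Bit 15: prefix='1' (no match yet)
Bit 16: prefix='11' -> emit 'b', reset
Bit 17: prefix='1' (no match yet)
Bit 18: prefix='10' (no match yet)
Bit 19: prefix='100' (no match yet)
Bit 20: prefix='1001' -> emit 'f', reset
Bit 21: prefix='1' (no match yet)
Bit 22: prefix='10' (no match yet)
Bit 23: prefix='101' -> emit 'm', reset
Bit 24: prefix='1' (no match yet)
Bit 25: prefix='10' (no match yet)
Bit 26: prefix='100' (no match yet)
Bit 27: prefix='1000' -> emit 'o', reset

Answer: bmofbbfmo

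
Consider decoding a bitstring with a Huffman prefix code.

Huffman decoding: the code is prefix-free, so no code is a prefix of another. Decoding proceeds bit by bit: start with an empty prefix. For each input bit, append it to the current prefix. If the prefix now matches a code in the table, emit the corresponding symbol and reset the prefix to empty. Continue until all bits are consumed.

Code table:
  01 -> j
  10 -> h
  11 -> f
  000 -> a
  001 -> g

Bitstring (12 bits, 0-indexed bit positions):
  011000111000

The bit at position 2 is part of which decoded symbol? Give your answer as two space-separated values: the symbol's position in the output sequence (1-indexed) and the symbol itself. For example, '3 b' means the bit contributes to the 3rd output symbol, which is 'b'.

Bit 0: prefix='0' (no match yet)
Bit 1: prefix='01' -> emit 'j', reset
Bit 2: prefix='1' (no match yet)
Bit 3: prefix='10' -> emit 'h', reset
Bit 4: prefix='0' (no match yet)
Bit 5: prefix='00' (no match yet)
Bit 6: prefix='001' -> emit 'g', reset

Answer: 2 h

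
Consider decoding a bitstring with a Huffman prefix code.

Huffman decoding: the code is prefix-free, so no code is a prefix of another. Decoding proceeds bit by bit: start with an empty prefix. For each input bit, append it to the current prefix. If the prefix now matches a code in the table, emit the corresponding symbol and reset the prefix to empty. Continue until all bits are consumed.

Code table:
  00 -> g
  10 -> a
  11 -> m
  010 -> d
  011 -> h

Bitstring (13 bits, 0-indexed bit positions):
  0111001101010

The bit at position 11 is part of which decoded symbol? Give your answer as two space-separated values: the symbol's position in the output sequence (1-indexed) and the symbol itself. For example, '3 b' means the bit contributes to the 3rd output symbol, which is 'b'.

Answer: 5 a

Derivation:
Bit 0: prefix='0' (no match yet)
Bit 1: prefix='01' (no match yet)
Bit 2: prefix='011' -> emit 'h', reset
Bit 3: prefix='1' (no match yet)
Bit 4: prefix='10' -> emit 'a', reset
Bit 5: prefix='0' (no match yet)
Bit 6: prefix='01' (no match yet)
Bit 7: prefix='011' -> emit 'h', reset
Bit 8: prefix='0' (no match yet)
Bit 9: prefix='01' (no match yet)
Bit 10: prefix='010' -> emit 'd', reset
Bit 11: prefix='1' (no match yet)
Bit 12: prefix='10' -> emit 'a', reset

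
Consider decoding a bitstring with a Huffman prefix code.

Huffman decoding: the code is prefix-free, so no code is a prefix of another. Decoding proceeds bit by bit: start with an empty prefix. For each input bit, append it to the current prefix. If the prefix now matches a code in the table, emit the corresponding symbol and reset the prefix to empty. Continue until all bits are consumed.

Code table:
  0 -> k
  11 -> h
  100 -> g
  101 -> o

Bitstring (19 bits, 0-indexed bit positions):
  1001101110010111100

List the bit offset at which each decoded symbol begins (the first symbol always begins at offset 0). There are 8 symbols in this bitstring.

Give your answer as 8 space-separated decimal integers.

Answer: 0 3 5 6 8 11 14 16

Derivation:
Bit 0: prefix='1' (no match yet)
Bit 1: prefix='10' (no match yet)
Bit 2: prefix='100' -> emit 'g', reset
Bit 3: prefix='1' (no match yet)
Bit 4: prefix='11' -> emit 'h', reset
Bit 5: prefix='0' -> emit 'k', reset
Bit 6: prefix='1' (no match yet)
Bit 7: prefix='11' -> emit 'h', reset
Bit 8: prefix='1' (no match yet)
Bit 9: prefix='10' (no match yet)
Bit 10: prefix='100' -> emit 'g', reset
Bit 11: prefix='1' (no match yet)
Bit 12: prefix='10' (no match yet)
Bit 13: prefix='101' -> emit 'o', reset
Bit 14: prefix='1' (no match yet)
Bit 15: prefix='11' -> emit 'h', reset
Bit 16: prefix='1' (no match yet)
Bit 17: prefix='10' (no match yet)
Bit 18: prefix='100' -> emit 'g', reset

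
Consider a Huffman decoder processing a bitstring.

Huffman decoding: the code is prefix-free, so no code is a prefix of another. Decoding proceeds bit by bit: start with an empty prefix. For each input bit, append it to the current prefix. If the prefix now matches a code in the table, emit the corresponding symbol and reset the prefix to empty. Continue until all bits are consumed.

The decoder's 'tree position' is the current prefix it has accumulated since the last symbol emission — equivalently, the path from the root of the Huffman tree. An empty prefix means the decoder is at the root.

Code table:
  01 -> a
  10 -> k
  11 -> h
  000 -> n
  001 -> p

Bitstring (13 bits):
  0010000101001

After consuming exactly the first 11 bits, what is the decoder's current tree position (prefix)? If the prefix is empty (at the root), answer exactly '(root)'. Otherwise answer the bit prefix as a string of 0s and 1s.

Bit 0: prefix='0' (no match yet)
Bit 1: prefix='00' (no match yet)
Bit 2: prefix='001' -> emit 'p', reset
Bit 3: prefix='0' (no match yet)
Bit 4: prefix='00' (no match yet)
Bit 5: prefix='000' -> emit 'n', reset
Bit 6: prefix='0' (no match yet)
Bit 7: prefix='01' -> emit 'a', reset
Bit 8: prefix='0' (no match yet)
Bit 9: prefix='01' -> emit 'a', reset
Bit 10: prefix='0' (no match yet)

Answer: 0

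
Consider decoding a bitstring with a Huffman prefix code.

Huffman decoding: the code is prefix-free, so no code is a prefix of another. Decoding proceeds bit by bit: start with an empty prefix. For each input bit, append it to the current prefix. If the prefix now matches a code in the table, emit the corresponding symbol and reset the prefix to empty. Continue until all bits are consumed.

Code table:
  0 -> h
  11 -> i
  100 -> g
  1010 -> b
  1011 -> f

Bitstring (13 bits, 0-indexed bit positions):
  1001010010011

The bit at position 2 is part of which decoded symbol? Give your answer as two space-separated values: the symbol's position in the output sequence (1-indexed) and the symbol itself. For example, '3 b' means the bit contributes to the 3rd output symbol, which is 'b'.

Bit 0: prefix='1' (no match yet)
Bit 1: prefix='10' (no match yet)
Bit 2: prefix='100' -> emit 'g', reset
Bit 3: prefix='1' (no match yet)
Bit 4: prefix='10' (no match yet)
Bit 5: prefix='101' (no match yet)
Bit 6: prefix='1010' -> emit 'b', reset

Answer: 1 g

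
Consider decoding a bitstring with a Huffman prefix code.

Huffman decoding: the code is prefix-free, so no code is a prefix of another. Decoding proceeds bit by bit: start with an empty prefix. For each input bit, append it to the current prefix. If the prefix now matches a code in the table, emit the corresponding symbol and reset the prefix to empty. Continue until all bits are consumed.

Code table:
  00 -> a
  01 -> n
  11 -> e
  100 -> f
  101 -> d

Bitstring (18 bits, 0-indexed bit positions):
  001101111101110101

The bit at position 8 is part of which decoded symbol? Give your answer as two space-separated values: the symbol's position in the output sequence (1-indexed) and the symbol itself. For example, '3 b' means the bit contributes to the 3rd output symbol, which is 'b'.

Bit 0: prefix='0' (no match yet)
Bit 1: prefix='00' -> emit 'a', reset
Bit 2: prefix='1' (no match yet)
Bit 3: prefix='11' -> emit 'e', reset
Bit 4: prefix='0' (no match yet)
Bit 5: prefix='01' -> emit 'n', reset
Bit 6: prefix='1' (no match yet)
Bit 7: prefix='11' -> emit 'e', reset
Bit 8: prefix='1' (no match yet)
Bit 9: prefix='11' -> emit 'e', reset
Bit 10: prefix='0' (no match yet)
Bit 11: prefix='01' -> emit 'n', reset
Bit 12: prefix='1' (no match yet)

Answer: 5 e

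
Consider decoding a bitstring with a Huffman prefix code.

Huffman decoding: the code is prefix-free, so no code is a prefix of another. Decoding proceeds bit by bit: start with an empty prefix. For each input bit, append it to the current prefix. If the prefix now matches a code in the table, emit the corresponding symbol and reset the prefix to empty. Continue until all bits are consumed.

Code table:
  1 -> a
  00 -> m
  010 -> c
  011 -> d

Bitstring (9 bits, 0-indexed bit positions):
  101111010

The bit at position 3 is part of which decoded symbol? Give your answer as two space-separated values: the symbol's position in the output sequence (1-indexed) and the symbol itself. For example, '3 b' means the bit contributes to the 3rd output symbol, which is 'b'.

Bit 0: prefix='1' -> emit 'a', reset
Bit 1: prefix='0' (no match yet)
Bit 2: prefix='01' (no match yet)
Bit 3: prefix='011' -> emit 'd', reset
Bit 4: prefix='1' -> emit 'a', reset
Bit 5: prefix='1' -> emit 'a', reset
Bit 6: prefix='0' (no match yet)
Bit 7: prefix='01' (no match yet)

Answer: 2 d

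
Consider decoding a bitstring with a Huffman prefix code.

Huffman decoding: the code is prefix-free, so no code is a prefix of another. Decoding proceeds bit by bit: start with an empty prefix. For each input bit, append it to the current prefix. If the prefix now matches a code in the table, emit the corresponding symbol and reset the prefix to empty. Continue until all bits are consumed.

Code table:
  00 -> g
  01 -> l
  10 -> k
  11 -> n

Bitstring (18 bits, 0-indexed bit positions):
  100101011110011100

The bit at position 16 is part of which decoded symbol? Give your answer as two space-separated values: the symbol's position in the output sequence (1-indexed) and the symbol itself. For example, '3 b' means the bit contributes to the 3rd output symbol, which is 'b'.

Bit 0: prefix='1' (no match yet)
Bit 1: prefix='10' -> emit 'k', reset
Bit 2: prefix='0' (no match yet)
Bit 3: prefix='01' -> emit 'l', reset
Bit 4: prefix='0' (no match yet)
Bit 5: prefix='01' -> emit 'l', reset
Bit 6: prefix='0' (no match yet)
Bit 7: prefix='01' -> emit 'l', reset
Bit 8: prefix='1' (no match yet)
Bit 9: prefix='11' -> emit 'n', reset
Bit 10: prefix='1' (no match yet)
Bit 11: prefix='10' -> emit 'k', reset
Bit 12: prefix='0' (no match yet)
Bit 13: prefix='01' -> emit 'l', reset
Bit 14: prefix='1' (no match yet)
Bit 15: prefix='11' -> emit 'n', reset
Bit 16: prefix='0' (no match yet)
Bit 17: prefix='00' -> emit 'g', reset

Answer: 9 g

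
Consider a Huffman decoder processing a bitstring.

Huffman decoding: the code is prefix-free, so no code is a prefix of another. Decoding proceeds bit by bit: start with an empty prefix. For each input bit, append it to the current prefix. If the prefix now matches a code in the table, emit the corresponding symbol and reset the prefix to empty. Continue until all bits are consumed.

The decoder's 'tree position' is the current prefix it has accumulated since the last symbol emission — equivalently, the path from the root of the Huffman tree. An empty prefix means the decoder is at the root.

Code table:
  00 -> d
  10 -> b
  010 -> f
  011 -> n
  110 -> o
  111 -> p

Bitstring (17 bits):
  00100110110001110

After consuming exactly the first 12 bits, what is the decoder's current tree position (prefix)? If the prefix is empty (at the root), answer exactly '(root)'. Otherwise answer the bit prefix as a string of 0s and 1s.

Answer: (root)

Derivation:
Bit 0: prefix='0' (no match yet)
Bit 1: prefix='00' -> emit 'd', reset
Bit 2: prefix='1' (no match yet)
Bit 3: prefix='10' -> emit 'b', reset
Bit 4: prefix='0' (no match yet)
Bit 5: prefix='01' (no match yet)
Bit 6: prefix='011' -> emit 'n', reset
Bit 7: prefix='0' (no match yet)
Bit 8: prefix='01' (no match yet)
Bit 9: prefix='011' -> emit 'n', reset
Bit 10: prefix='0' (no match yet)
Bit 11: prefix='00' -> emit 'd', reset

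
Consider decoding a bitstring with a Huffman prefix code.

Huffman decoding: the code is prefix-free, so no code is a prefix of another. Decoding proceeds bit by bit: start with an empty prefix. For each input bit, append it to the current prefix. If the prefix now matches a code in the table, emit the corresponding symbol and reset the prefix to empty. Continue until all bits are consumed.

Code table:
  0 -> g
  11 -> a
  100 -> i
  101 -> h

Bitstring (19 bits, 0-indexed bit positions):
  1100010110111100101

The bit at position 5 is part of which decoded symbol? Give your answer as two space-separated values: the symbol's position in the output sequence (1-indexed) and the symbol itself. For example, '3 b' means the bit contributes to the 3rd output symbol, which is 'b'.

Bit 0: prefix='1' (no match yet)
Bit 1: prefix='11' -> emit 'a', reset
Bit 2: prefix='0' -> emit 'g', reset
Bit 3: prefix='0' -> emit 'g', reset
Bit 4: prefix='0' -> emit 'g', reset
Bit 5: prefix='1' (no match yet)
Bit 6: prefix='10' (no match yet)
Bit 7: prefix='101' -> emit 'h', reset
Bit 8: prefix='1' (no match yet)
Bit 9: prefix='10' (no match yet)

Answer: 5 h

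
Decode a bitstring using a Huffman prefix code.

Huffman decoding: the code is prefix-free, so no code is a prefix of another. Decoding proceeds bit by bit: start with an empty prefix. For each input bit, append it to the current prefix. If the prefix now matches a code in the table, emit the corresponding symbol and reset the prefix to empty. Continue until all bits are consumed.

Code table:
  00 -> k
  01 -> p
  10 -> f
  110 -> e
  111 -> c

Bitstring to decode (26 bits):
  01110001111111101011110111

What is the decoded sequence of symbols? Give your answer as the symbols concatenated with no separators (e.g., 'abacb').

Answer: pekccefcfc

Derivation:
Bit 0: prefix='0' (no match yet)
Bit 1: prefix='01' -> emit 'p', reset
Bit 2: prefix='1' (no match yet)
Bit 3: prefix='11' (no match yet)
Bit 4: prefix='110' -> emit 'e', reset
Bit 5: prefix='0' (no match yet)
Bit 6: prefix='00' -> emit 'k', reset
Bit 7: prefix='1' (no match yet)
Bit 8: prefix='11' (no match yet)
Bit 9: prefix='111' -> emit 'c', reset
Bit 10: prefix='1' (no match yet)
Bit 11: prefix='11' (no match yet)
Bit 12: prefix='111' -> emit 'c', reset
Bit 13: prefix='1' (no match yet)
Bit 14: prefix='11' (no match yet)
Bit 15: prefix='110' -> emit 'e', reset
Bit 16: prefix='1' (no match yet)
Bit 17: prefix='10' -> emit 'f', reset
Bit 18: prefix='1' (no match yet)
Bit 19: prefix='11' (no match yet)
Bit 20: prefix='111' -> emit 'c', reset
Bit 21: prefix='1' (no match yet)
Bit 22: prefix='10' -> emit 'f', reset
Bit 23: prefix='1' (no match yet)
Bit 24: prefix='11' (no match yet)
Bit 25: prefix='111' -> emit 'c', reset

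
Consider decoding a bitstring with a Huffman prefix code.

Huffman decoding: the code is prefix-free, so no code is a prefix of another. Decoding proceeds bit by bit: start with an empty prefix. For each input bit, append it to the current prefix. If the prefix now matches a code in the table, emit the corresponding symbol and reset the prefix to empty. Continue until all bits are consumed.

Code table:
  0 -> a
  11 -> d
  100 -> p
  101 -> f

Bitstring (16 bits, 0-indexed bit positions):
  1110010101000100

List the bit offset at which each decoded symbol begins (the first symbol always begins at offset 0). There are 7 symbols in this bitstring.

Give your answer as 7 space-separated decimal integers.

Bit 0: prefix='1' (no match yet)
Bit 1: prefix='11' -> emit 'd', reset
Bit 2: prefix='1' (no match yet)
Bit 3: prefix='10' (no match yet)
Bit 4: prefix='100' -> emit 'p', reset
Bit 5: prefix='1' (no match yet)
Bit 6: prefix='10' (no match yet)
Bit 7: prefix='101' -> emit 'f', reset
Bit 8: prefix='0' -> emit 'a', reset
Bit 9: prefix='1' (no match yet)
Bit 10: prefix='10' (no match yet)
Bit 11: prefix='100' -> emit 'p', reset
Bit 12: prefix='0' -> emit 'a', reset
Bit 13: prefix='1' (no match yet)
Bit 14: prefix='10' (no match yet)
Bit 15: prefix='100' -> emit 'p', reset

Answer: 0 2 5 8 9 12 13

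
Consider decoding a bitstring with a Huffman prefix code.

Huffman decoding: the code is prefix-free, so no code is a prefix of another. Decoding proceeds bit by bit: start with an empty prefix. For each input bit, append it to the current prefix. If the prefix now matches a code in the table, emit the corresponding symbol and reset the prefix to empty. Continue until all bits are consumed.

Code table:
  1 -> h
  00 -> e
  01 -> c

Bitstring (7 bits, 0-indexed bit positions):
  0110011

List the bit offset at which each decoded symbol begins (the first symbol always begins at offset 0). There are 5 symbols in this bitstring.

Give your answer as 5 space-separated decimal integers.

Bit 0: prefix='0' (no match yet)
Bit 1: prefix='01' -> emit 'c', reset
Bit 2: prefix='1' -> emit 'h', reset
Bit 3: prefix='0' (no match yet)
Bit 4: prefix='00' -> emit 'e', reset
Bit 5: prefix='1' -> emit 'h', reset
Bit 6: prefix='1' -> emit 'h', reset

Answer: 0 2 3 5 6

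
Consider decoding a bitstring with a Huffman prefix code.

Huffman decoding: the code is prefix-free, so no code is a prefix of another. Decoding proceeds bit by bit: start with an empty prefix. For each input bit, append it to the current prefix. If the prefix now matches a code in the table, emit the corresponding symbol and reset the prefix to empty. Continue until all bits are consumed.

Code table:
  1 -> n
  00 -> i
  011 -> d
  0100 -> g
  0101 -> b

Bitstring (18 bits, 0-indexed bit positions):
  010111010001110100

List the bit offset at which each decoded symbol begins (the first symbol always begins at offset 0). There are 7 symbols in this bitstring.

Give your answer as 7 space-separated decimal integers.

Bit 0: prefix='0' (no match yet)
Bit 1: prefix='01' (no match yet)
Bit 2: prefix='010' (no match yet)
Bit 3: prefix='0101' -> emit 'b', reset
Bit 4: prefix='1' -> emit 'n', reset
Bit 5: prefix='1' -> emit 'n', reset
Bit 6: prefix='0' (no match yet)
Bit 7: prefix='01' (no match yet)
Bit 8: prefix='010' (no match yet)
Bit 9: prefix='0100' -> emit 'g', reset
Bit 10: prefix='0' (no match yet)
Bit 11: prefix='01' (no match yet)
Bit 12: prefix='011' -> emit 'd', reset
Bit 13: prefix='1' -> emit 'n', reset
Bit 14: prefix='0' (no match yet)
Bit 15: prefix='01' (no match yet)
Bit 16: prefix='010' (no match yet)
Bit 17: prefix='0100' -> emit 'g', reset

Answer: 0 4 5 6 10 13 14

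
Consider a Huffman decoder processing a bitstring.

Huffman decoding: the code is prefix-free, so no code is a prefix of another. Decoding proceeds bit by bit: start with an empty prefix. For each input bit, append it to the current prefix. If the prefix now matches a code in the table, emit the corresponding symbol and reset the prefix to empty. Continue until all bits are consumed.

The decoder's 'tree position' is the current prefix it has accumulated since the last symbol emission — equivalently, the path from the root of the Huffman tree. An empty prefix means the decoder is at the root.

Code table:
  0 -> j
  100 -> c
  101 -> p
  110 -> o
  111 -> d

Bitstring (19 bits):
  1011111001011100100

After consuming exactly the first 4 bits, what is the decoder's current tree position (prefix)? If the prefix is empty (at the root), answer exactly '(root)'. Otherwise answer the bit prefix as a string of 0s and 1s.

Answer: 1

Derivation:
Bit 0: prefix='1' (no match yet)
Bit 1: prefix='10' (no match yet)
Bit 2: prefix='101' -> emit 'p', reset
Bit 3: prefix='1' (no match yet)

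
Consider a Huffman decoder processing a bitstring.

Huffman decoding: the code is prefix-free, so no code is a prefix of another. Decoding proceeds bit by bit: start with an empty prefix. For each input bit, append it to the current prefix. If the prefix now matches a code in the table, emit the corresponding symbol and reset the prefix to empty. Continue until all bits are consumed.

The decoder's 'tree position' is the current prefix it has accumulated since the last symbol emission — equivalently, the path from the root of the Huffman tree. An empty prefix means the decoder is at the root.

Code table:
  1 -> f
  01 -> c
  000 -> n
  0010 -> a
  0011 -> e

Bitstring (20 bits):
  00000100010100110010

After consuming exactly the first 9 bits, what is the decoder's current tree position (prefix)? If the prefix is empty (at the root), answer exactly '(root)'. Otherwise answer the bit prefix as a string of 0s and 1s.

Answer: 00

Derivation:
Bit 0: prefix='0' (no match yet)
Bit 1: prefix='00' (no match yet)
Bit 2: prefix='000' -> emit 'n', reset
Bit 3: prefix='0' (no match yet)
Bit 4: prefix='00' (no match yet)
Bit 5: prefix='001' (no match yet)
Bit 6: prefix='0010' -> emit 'a', reset
Bit 7: prefix='0' (no match yet)
Bit 8: prefix='00' (no match yet)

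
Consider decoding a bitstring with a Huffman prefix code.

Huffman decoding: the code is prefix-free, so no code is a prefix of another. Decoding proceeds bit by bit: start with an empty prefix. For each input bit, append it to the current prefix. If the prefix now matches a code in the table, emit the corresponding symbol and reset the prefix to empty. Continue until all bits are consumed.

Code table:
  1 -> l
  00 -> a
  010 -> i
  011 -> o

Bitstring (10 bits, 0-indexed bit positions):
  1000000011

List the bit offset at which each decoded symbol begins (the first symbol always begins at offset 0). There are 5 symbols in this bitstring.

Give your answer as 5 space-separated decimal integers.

Bit 0: prefix='1' -> emit 'l', reset
Bit 1: prefix='0' (no match yet)
Bit 2: prefix='00' -> emit 'a', reset
Bit 3: prefix='0' (no match yet)
Bit 4: prefix='00' -> emit 'a', reset
Bit 5: prefix='0' (no match yet)
Bit 6: prefix='00' -> emit 'a', reset
Bit 7: prefix='0' (no match yet)
Bit 8: prefix='01' (no match yet)
Bit 9: prefix='011' -> emit 'o', reset

Answer: 0 1 3 5 7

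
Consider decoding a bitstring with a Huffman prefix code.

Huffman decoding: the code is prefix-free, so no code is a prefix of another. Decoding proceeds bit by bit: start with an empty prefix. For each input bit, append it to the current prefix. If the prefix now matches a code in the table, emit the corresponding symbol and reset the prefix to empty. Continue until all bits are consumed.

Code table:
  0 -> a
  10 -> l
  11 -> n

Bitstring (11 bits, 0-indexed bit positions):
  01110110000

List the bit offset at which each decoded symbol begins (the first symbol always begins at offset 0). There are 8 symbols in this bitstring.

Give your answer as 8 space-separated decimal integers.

Bit 0: prefix='0' -> emit 'a', reset
Bit 1: prefix='1' (no match yet)
Bit 2: prefix='11' -> emit 'n', reset
Bit 3: prefix='1' (no match yet)
Bit 4: prefix='10' -> emit 'l', reset
Bit 5: prefix='1' (no match yet)
Bit 6: prefix='11' -> emit 'n', reset
Bit 7: prefix='0' -> emit 'a', reset
Bit 8: prefix='0' -> emit 'a', reset
Bit 9: prefix='0' -> emit 'a', reset
Bit 10: prefix='0' -> emit 'a', reset

Answer: 0 1 3 5 7 8 9 10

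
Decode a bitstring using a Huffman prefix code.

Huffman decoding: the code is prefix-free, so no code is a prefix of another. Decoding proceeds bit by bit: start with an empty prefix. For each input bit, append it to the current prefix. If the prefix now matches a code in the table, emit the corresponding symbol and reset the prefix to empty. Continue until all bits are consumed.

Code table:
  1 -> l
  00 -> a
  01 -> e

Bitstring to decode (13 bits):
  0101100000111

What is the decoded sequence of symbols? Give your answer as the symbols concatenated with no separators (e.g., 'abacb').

Answer: eelaaell

Derivation:
Bit 0: prefix='0' (no match yet)
Bit 1: prefix='01' -> emit 'e', reset
Bit 2: prefix='0' (no match yet)
Bit 3: prefix='01' -> emit 'e', reset
Bit 4: prefix='1' -> emit 'l', reset
Bit 5: prefix='0' (no match yet)
Bit 6: prefix='00' -> emit 'a', reset
Bit 7: prefix='0' (no match yet)
Bit 8: prefix='00' -> emit 'a', reset
Bit 9: prefix='0' (no match yet)
Bit 10: prefix='01' -> emit 'e', reset
Bit 11: prefix='1' -> emit 'l', reset
Bit 12: prefix='1' -> emit 'l', reset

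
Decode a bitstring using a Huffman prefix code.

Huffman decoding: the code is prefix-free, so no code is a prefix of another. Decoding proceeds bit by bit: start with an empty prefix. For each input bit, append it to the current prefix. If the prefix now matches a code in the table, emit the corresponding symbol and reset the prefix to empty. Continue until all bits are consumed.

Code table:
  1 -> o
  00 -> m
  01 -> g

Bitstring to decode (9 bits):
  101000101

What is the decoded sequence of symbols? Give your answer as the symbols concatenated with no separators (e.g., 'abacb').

Bit 0: prefix='1' -> emit 'o', reset
Bit 1: prefix='0' (no match yet)
Bit 2: prefix='01' -> emit 'g', reset
Bit 3: prefix='0' (no match yet)
Bit 4: prefix='00' -> emit 'm', reset
Bit 5: prefix='0' (no match yet)
Bit 6: prefix='01' -> emit 'g', reset
Bit 7: prefix='0' (no match yet)
Bit 8: prefix='01' -> emit 'g', reset

Answer: ogmgg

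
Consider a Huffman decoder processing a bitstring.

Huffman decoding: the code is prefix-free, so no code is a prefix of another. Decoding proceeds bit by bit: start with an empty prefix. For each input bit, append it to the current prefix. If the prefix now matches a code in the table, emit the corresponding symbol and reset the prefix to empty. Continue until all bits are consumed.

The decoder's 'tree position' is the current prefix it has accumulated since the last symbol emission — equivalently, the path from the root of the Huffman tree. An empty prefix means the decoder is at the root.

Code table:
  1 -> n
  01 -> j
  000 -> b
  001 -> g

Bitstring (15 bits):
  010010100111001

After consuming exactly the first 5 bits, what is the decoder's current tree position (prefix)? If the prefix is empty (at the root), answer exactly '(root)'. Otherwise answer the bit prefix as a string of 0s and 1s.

Answer: (root)

Derivation:
Bit 0: prefix='0' (no match yet)
Bit 1: prefix='01' -> emit 'j', reset
Bit 2: prefix='0' (no match yet)
Bit 3: prefix='00' (no match yet)
Bit 4: prefix='001' -> emit 'g', reset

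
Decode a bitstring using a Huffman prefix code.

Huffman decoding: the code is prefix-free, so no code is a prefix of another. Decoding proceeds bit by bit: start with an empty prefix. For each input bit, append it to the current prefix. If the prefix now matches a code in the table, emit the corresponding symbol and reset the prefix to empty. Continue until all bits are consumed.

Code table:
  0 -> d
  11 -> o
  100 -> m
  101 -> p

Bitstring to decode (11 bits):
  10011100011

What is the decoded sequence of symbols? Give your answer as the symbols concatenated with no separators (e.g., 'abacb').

Answer: momdo

Derivation:
Bit 0: prefix='1' (no match yet)
Bit 1: prefix='10' (no match yet)
Bit 2: prefix='100' -> emit 'm', reset
Bit 3: prefix='1' (no match yet)
Bit 4: prefix='11' -> emit 'o', reset
Bit 5: prefix='1' (no match yet)
Bit 6: prefix='10' (no match yet)
Bit 7: prefix='100' -> emit 'm', reset
Bit 8: prefix='0' -> emit 'd', reset
Bit 9: prefix='1' (no match yet)
Bit 10: prefix='11' -> emit 'o', reset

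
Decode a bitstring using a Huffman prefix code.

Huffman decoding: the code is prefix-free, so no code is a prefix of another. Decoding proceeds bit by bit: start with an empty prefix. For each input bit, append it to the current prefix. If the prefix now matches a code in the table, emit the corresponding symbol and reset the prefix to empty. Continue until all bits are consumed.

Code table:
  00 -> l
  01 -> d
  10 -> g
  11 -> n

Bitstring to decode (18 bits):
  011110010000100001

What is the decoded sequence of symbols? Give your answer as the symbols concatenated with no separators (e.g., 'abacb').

Answer: dngdllgld

Derivation:
Bit 0: prefix='0' (no match yet)
Bit 1: prefix='01' -> emit 'd', reset
Bit 2: prefix='1' (no match yet)
Bit 3: prefix='11' -> emit 'n', reset
Bit 4: prefix='1' (no match yet)
Bit 5: prefix='10' -> emit 'g', reset
Bit 6: prefix='0' (no match yet)
Bit 7: prefix='01' -> emit 'd', reset
Bit 8: prefix='0' (no match yet)
Bit 9: prefix='00' -> emit 'l', reset
Bit 10: prefix='0' (no match yet)
Bit 11: prefix='00' -> emit 'l', reset
Bit 12: prefix='1' (no match yet)
Bit 13: prefix='10' -> emit 'g', reset
Bit 14: prefix='0' (no match yet)
Bit 15: prefix='00' -> emit 'l', reset
Bit 16: prefix='0' (no match yet)
Bit 17: prefix='01' -> emit 'd', reset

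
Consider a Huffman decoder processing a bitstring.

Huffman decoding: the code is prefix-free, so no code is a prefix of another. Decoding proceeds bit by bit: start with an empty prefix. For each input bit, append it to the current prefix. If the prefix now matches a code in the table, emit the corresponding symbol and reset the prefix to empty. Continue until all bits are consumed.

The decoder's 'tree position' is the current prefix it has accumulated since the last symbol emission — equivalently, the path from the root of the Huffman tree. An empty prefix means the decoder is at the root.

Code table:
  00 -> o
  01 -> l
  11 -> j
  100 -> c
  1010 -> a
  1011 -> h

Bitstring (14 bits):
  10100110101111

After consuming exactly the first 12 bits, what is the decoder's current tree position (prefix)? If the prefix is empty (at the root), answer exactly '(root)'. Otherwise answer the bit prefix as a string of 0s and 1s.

Bit 0: prefix='1' (no match yet)
Bit 1: prefix='10' (no match yet)
Bit 2: prefix='101' (no match yet)
Bit 3: prefix='1010' -> emit 'a', reset
Bit 4: prefix='0' (no match yet)
Bit 5: prefix='01' -> emit 'l', reset
Bit 6: prefix='1' (no match yet)
Bit 7: prefix='10' (no match yet)
Bit 8: prefix='101' (no match yet)
Bit 9: prefix='1010' -> emit 'a', reset
Bit 10: prefix='1' (no match yet)
Bit 11: prefix='11' -> emit 'j', reset

Answer: (root)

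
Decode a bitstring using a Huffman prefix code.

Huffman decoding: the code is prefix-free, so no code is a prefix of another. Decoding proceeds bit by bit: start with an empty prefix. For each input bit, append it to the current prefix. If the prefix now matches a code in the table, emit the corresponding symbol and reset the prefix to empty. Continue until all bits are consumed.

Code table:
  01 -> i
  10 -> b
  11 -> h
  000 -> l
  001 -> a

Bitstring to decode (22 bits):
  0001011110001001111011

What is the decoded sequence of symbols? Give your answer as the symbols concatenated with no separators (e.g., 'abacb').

Bit 0: prefix='0' (no match yet)
Bit 1: prefix='00' (no match yet)
Bit 2: prefix='000' -> emit 'l', reset
Bit 3: prefix='1' (no match yet)
Bit 4: prefix='10' -> emit 'b', reset
Bit 5: prefix='1' (no match yet)
Bit 6: prefix='11' -> emit 'h', reset
Bit 7: prefix='1' (no match yet)
Bit 8: prefix='11' -> emit 'h', reset
Bit 9: prefix='0' (no match yet)
Bit 10: prefix='00' (no match yet)
Bit 11: prefix='000' -> emit 'l', reset
Bit 12: prefix='1' (no match yet)
Bit 13: prefix='10' -> emit 'b', reset
Bit 14: prefix='0' (no match yet)
Bit 15: prefix='01' -> emit 'i', reset
Bit 16: prefix='1' (no match yet)
Bit 17: prefix='11' -> emit 'h', reset
Bit 18: prefix='1' (no match yet)
Bit 19: prefix='10' -> emit 'b', reset
Bit 20: prefix='1' (no match yet)
Bit 21: prefix='11' -> emit 'h', reset

Answer: lbhhlbihbh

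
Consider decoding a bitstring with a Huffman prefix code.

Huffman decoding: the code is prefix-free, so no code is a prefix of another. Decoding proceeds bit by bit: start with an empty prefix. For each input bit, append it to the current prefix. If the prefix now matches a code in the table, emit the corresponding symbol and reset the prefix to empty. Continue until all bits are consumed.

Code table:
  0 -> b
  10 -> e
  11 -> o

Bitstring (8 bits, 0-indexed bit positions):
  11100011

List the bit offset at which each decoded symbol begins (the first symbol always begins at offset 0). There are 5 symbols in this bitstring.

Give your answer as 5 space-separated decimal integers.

Answer: 0 2 4 5 6

Derivation:
Bit 0: prefix='1' (no match yet)
Bit 1: prefix='11' -> emit 'o', reset
Bit 2: prefix='1' (no match yet)
Bit 3: prefix='10' -> emit 'e', reset
Bit 4: prefix='0' -> emit 'b', reset
Bit 5: prefix='0' -> emit 'b', reset
Bit 6: prefix='1' (no match yet)
Bit 7: prefix='11' -> emit 'o', reset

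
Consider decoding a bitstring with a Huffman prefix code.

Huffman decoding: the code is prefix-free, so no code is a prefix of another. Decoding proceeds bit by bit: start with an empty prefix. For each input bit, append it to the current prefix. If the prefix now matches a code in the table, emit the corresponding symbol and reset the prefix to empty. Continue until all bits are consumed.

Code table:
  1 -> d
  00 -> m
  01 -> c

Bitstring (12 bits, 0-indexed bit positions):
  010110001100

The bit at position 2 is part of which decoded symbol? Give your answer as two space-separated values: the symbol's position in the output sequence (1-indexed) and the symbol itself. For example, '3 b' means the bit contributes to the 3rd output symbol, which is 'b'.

Bit 0: prefix='0' (no match yet)
Bit 1: prefix='01' -> emit 'c', reset
Bit 2: prefix='0' (no match yet)
Bit 3: prefix='01' -> emit 'c', reset
Bit 4: prefix='1' -> emit 'd', reset
Bit 5: prefix='0' (no match yet)
Bit 6: prefix='00' -> emit 'm', reset

Answer: 2 c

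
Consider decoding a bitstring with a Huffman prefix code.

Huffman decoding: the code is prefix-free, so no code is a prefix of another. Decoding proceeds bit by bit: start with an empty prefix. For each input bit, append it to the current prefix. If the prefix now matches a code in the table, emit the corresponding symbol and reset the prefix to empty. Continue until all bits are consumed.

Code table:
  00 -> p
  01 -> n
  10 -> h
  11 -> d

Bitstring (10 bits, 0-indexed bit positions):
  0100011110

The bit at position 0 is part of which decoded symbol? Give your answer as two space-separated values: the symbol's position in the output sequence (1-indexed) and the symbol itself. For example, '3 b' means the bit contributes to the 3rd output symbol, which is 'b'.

Answer: 1 n

Derivation:
Bit 0: prefix='0' (no match yet)
Bit 1: prefix='01' -> emit 'n', reset
Bit 2: prefix='0' (no match yet)
Bit 3: prefix='00' -> emit 'p', reset
Bit 4: prefix='0' (no match yet)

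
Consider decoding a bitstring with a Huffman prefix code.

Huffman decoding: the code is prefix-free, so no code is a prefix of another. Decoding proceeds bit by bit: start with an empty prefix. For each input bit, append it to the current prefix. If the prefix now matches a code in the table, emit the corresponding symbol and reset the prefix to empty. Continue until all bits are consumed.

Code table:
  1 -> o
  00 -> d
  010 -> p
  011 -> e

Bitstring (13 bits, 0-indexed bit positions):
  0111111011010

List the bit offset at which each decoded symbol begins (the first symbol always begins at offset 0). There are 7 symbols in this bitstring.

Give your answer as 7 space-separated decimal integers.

Answer: 0 3 4 5 6 7 10

Derivation:
Bit 0: prefix='0' (no match yet)
Bit 1: prefix='01' (no match yet)
Bit 2: prefix='011' -> emit 'e', reset
Bit 3: prefix='1' -> emit 'o', reset
Bit 4: prefix='1' -> emit 'o', reset
Bit 5: prefix='1' -> emit 'o', reset
Bit 6: prefix='1' -> emit 'o', reset
Bit 7: prefix='0' (no match yet)
Bit 8: prefix='01' (no match yet)
Bit 9: prefix='011' -> emit 'e', reset
Bit 10: prefix='0' (no match yet)
Bit 11: prefix='01' (no match yet)
Bit 12: prefix='010' -> emit 'p', reset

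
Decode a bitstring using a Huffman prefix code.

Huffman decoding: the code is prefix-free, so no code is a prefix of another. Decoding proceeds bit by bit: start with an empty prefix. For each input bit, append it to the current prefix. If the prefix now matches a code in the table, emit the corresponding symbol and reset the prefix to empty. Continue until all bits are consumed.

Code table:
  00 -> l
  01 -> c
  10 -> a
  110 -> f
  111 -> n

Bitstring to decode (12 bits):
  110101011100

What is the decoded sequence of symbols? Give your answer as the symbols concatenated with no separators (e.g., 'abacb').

Bit 0: prefix='1' (no match yet)
Bit 1: prefix='11' (no match yet)
Bit 2: prefix='110' -> emit 'f', reset
Bit 3: prefix='1' (no match yet)
Bit 4: prefix='10' -> emit 'a', reset
Bit 5: prefix='1' (no match yet)
Bit 6: prefix='10' -> emit 'a', reset
Bit 7: prefix='1' (no match yet)
Bit 8: prefix='11' (no match yet)
Bit 9: prefix='111' -> emit 'n', reset
Bit 10: prefix='0' (no match yet)
Bit 11: prefix='00' -> emit 'l', reset

Answer: faanl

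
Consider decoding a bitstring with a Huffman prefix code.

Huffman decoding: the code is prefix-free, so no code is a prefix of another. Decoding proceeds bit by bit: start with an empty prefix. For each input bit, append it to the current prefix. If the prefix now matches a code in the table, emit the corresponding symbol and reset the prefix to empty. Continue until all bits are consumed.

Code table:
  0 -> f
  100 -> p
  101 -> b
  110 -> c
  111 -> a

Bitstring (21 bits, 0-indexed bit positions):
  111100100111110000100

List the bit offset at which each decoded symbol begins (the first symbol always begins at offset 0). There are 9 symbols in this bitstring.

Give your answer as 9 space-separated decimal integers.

Bit 0: prefix='1' (no match yet)
Bit 1: prefix='11' (no match yet)
Bit 2: prefix='111' -> emit 'a', reset
Bit 3: prefix='1' (no match yet)
Bit 4: prefix='10' (no match yet)
Bit 5: prefix='100' -> emit 'p', reset
Bit 6: prefix='1' (no match yet)
Bit 7: prefix='10' (no match yet)
Bit 8: prefix='100' -> emit 'p', reset
Bit 9: prefix='1' (no match yet)
Bit 10: prefix='11' (no match yet)
Bit 11: prefix='111' -> emit 'a', reset
Bit 12: prefix='1' (no match yet)
Bit 13: prefix='11' (no match yet)
Bit 14: prefix='110' -> emit 'c', reset
Bit 15: prefix='0' -> emit 'f', reset
Bit 16: prefix='0' -> emit 'f', reset
Bit 17: prefix='0' -> emit 'f', reset
Bit 18: prefix='1' (no match yet)
Bit 19: prefix='10' (no match yet)
Bit 20: prefix='100' -> emit 'p', reset

Answer: 0 3 6 9 12 15 16 17 18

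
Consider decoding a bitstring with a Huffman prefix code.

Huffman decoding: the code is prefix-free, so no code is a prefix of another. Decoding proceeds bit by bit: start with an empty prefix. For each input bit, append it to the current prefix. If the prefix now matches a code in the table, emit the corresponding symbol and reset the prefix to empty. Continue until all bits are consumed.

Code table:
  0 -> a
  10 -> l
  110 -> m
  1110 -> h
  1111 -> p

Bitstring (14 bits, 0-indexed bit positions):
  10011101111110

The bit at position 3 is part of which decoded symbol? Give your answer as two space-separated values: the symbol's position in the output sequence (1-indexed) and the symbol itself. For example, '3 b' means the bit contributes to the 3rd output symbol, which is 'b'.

Answer: 3 h

Derivation:
Bit 0: prefix='1' (no match yet)
Bit 1: prefix='10' -> emit 'l', reset
Bit 2: prefix='0' -> emit 'a', reset
Bit 3: prefix='1' (no match yet)
Bit 4: prefix='11' (no match yet)
Bit 5: prefix='111' (no match yet)
Bit 6: prefix='1110' -> emit 'h', reset
Bit 7: prefix='1' (no match yet)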